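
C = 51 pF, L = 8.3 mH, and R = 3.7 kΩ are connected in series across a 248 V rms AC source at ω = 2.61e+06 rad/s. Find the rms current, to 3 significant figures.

17.0 mA

X_L = ωL = 21700 Ω
X_C = 1/(ωC) = 7510 Ω
Net reactance X = X_L − X_C = 14200 Ω
Z = 3700 + j14200 Ω
|Z| = √(3700² + 14200²) = 14600 Ω
I = V/|Z| = 248/14600 = 17.0 mA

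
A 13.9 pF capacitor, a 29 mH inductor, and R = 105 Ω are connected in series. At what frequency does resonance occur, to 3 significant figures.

251 kHz

ω₀ = 1/√(LC) = 1/√(0.029 × 1.39e-11) = 1.575e+06 rad/s
f₀ = ω₀/(2π) = 251 kHz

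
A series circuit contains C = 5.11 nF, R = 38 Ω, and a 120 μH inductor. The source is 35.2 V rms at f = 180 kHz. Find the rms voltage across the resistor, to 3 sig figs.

ω = 2πf = 1.131e+06 rad/s
X_L = ωL = 136 Ω
X_C = 1/(ωC) = 173 Ω
Net reactance X = X_L − X_C = -37.3 Ω
Z = 38.0 − j37.3 Ω
|Z| = √(38.0² + 37.3²) = 53.3 Ω
I = V/|Z| = 661 mA
V_R = I·|Z_R| = 0.661 × 38.0 = 25.1 V

25.1 V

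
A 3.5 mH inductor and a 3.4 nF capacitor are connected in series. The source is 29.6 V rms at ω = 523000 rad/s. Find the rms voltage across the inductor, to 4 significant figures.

X_L = ωL = 1830 Ω
X_C = 1/(ωC) = 562.4 Ω
Net reactance X = X_L − X_C = 1268 Ω
Z = j1268 Ω
|Z| = √(0² + 1268²) = 1268 Ω
I = V/|Z| = 23.34 mA
V_L = I·|Z_L| = 0.02334 × 1830 = 42.73 V

42.73 V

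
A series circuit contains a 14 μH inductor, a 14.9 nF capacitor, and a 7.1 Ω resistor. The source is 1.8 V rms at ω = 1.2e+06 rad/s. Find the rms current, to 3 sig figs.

X_L = ωL = 16.8 Ω
X_C = 1/(ωC) = 55.9 Ω
Net reactance X = X_L − X_C = -39.1 Ω
Z = 7.10 − j39.1 Ω
|Z| = √(7.10² + 39.1²) = 39.8 Ω
I = V/|Z| = 1.8/39.8 = 45.3 mA

45.3 mA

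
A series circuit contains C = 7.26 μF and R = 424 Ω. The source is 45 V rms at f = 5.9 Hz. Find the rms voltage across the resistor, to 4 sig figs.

ω = 2πf = 37.07 rad/s
X_C = 1/(ωC) = 3716 Ω
Z = 424.0 − j3716 Ω
|Z| = √(424.0² + 3716²) = 3740 Ω
I = V/|Z| = 12.03 mA
V_R = I·|Z_R| = 0.01203 × 424.0 = 5.102 V

5.102 V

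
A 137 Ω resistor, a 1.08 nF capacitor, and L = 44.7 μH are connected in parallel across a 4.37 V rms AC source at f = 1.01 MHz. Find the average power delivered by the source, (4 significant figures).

139.4 mW

ω = 2πf = 6.346e+06 rad/s
X_L = ωL = 283.7 Ω
X_C = 1/(ωC) = 145.9 Ω
Parallel: admittances add. Y = 1/R + 1/(jωL) + jωC
Y = (0.007299 + j0.003328) S
|Y| = 0.008022 S → |Z| = 1/|Y| = 124.7 Ω, ∠Z = −∠Y = -24.51°
I = V/|Z| = 35.06 mA
P = VI cos φ = 4.37 × 0.03506 × cos(-24.51°) = 139.4 mW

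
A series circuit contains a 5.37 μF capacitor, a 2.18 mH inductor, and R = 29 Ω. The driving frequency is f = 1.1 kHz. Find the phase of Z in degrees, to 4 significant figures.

ω = 2πf = 6912 rad/s
X_L = ωL = 15.07 Ω
X_C = 1/(ωC) = 26.94 Ω
Net reactance X = X_L − X_C = -11.88 Ω
Z = 29.00 − j11.88 Ω
|Z| = √(29.00² + 11.88²) = 31.34 Ω
∠Z = arctan(-11.88/29.00) = -22.27°

-22.27°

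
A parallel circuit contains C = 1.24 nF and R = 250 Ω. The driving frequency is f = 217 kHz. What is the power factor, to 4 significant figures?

0.9211

ω = 2πf = 1.363e+06 rad/s
X_C = 1/(ωC) = 591.5 Ω
Parallel: admittances add. Y = 1/R + jωC
Y = (0.004000 + j0.001691) S
|Y| = 0.004343 S → |Z| = 1/|Y| = 230.3 Ω, ∠Z = −∠Y = -22.91°
cos φ = cos(-22.91°) = 0.9211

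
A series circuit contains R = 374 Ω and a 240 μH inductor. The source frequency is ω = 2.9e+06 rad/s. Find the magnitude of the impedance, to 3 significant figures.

790 Ω

X_L = ωL = 696 Ω
Z = 374 + j696 Ω
|Z| = √(374² + 696²) = 790 Ω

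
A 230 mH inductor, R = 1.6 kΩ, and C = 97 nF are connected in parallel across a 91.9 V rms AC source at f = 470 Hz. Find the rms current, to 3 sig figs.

123 mA

ω = 2πf = 2953 rad/s
X_L = ωL = 679 Ω
X_C = 1/(ωC) = 3490 Ω
Parallel: admittances add. Y = 1/R + 1/(jωL) + jωC
Y = (0.000625 − j0.00119) S
|Y| = 0.00134 S → |Z| = 1/|Y| = 746 Ω, ∠Z = −∠Y = 62.2°
I = V/|Z| = 91.9/746 = 123 mA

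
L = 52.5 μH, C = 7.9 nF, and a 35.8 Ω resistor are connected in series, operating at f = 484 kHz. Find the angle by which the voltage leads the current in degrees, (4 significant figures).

73.13°

ω = 2πf = 3.041e+06 rad/s
X_L = ωL = 159.7 Ω
X_C = 1/(ωC) = 41.62 Ω
Net reactance X = X_L − X_C = 118.0 Ω
Z = 35.80 + j118.0 Ω
|Z| = √(35.80² + 118.0²) = 123.3 Ω
∠Z = arctan(118.0/35.80) = 73.13°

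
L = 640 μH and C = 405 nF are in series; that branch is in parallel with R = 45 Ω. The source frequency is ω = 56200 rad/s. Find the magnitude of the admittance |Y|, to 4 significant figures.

127.5 mS

X_L = ωL = 35.97 Ω
X_C = 1/(ωC) = 43.93 Ω
Branch 1: Z₁ = R = 45.00 Ω
Branch 2 (series LC): Z₂ = j(X_L − X_C) = −j7.967 Ω
Parallel: Z = Z₁Z₂/(Z₁+Z₂), |Z| = 7.845 Ω, ∠Z = -79.96°
|Y| = 1/|Z| = 127.5 mS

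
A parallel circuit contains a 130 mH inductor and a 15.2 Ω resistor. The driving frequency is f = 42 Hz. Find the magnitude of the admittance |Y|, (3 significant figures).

72.0 mS

ω = 2πf = 263.9 rad/s
X_L = ωL = 34.3 Ω
Parallel: admittances add. Y = 1/R + 1/(jωL)
Y = (0.0658 − j0.0291) S
|Y| = 0.0720 S → |Z| = 1/|Y| = 13.9 Ω, ∠Z = −∠Y = 23.9°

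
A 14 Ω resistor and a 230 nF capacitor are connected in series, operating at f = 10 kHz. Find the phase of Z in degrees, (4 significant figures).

ω = 2πf = 62830 rad/s
X_C = 1/(ωC) = 69.20 Ω
Z = 14.00 − j69.20 Ω
|Z| = √(14.00² + 69.20²) = 70.60 Ω
∠Z = arctan(-69.20/14.00) = -78.56°

-78.56°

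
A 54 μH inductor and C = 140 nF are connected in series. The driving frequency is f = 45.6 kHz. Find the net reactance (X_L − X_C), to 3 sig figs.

-9.46 Ω

ω = 2πf = 286500 rad/s
X_L = ωL = 15.5 Ω
X_C = 1/(ωC) = 24.9 Ω
X = 15.5 − 24.9 = -9.46 Ω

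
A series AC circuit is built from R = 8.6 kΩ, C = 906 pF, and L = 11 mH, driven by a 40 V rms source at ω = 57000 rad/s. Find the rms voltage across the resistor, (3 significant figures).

16.7 V

X_L = ωL = 627 Ω
X_C = 1/(ωC) = 19400 Ω
Net reactance X = X_L − X_C = -18700 Ω
Z = 8600 − j18700 Ω
|Z| = √(8600² + 18700²) = 20600 Ω
I = V/|Z| = 1.94 mA
V_R = I·|Z_R| = 0.00194 × 8600 = 16.7 V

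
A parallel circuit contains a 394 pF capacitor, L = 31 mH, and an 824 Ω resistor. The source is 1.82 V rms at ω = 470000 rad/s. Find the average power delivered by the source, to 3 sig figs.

4.02 mW

X_L = ωL = 14600 Ω
X_C = 1/(ωC) = 5400 Ω
Parallel: admittances add. Y = 1/R + 1/(jωL) + jωC
Y = (0.00121 + j0.000117) S
|Y| = 0.00122 S → |Z| = 1/|Y| = 820 Ω, ∠Z = −∠Y = -5.49°
I = V/|Z| = 2.22 mA
P = VI cos φ = 1.82 × 0.00222 × cos(-5.49°) = 4.02 mW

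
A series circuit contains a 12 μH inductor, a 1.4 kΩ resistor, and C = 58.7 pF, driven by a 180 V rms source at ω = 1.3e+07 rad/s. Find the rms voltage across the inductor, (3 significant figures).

X_L = ωL = 156 Ω
X_C = 1/(ωC) = 1310 Ω
Net reactance X = X_L − X_C = -1150 Ω
Z = 1400 − j1150 Ω
|Z| = √(1400² + 1150²) = 1810 Ω
I = V/|Z| = 99.2 mA
V_L = I·|Z_L| = 0.0992 × 156 = 15.5 V

15.5 V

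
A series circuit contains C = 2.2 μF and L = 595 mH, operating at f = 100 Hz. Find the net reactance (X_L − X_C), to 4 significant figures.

ω = 2πf = 628.3 rad/s
X_L = ωL = 373.8 Ω
X_C = 1/(ωC) = 723.4 Ω
X = 373.8 − 723.4 = -349.6 Ω

-349.6 Ω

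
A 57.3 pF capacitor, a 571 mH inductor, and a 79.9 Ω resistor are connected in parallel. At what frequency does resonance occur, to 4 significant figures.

ω₀ = 1/√(LC) = 1/√(0.571 × 5.73e-11) = 174800 rad/s
f₀ = ω₀/(2π) = 27.82 kHz

27.82 kHz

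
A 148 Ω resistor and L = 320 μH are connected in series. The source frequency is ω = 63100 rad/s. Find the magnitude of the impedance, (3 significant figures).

149 Ω

X_L = ωL = 20.2 Ω
Z = 148 + j20.2 Ω
|Z| = √(148² + 20.2²) = 149 Ω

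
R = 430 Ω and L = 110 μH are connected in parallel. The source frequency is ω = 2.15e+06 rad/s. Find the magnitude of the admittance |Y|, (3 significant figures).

X_L = ωL = 236 Ω
Parallel: admittances add. Y = 1/R + 1/(jωL)
Y = (0.00233 − j0.00423) S
|Y| = 0.00483 S → |Z| = 1/|Y| = 207 Ω, ∠Z = −∠Y = 61.2°

4.83 mS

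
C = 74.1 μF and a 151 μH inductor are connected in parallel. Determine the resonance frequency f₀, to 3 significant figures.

ω₀ = 1/√(LC) = 1/√(0.000151 × 7.41e-05) = 9454 rad/s
f₀ = ω₀/(2π) = 1.50 kHz

1.50 kHz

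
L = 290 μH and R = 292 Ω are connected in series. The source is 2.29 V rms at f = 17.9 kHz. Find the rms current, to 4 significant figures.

7.794 mA

ω = 2πf = 112500 rad/s
X_L = ωL = 32.62 Ω
Z = 292.0 + j32.62 Ω
|Z| = √(292.0² + 32.62²) = 293.8 Ω
I = V/|Z| = 2.29/293.8 = 7.794 mA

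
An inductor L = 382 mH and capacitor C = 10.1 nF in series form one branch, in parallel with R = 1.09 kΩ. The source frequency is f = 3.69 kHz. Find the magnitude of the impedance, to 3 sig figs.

1060 Ω

ω = 2πf = 23180 rad/s
X_L = ωL = 8860 Ω
X_C = 1/(ωC) = 4270 Ω
Branch 1: Z₁ = R = 1090 Ω
Branch 2 (series LC): Z₂ = j(X_L − X_C) = j4590 Ω
Parallel: Z = Z₁Z₂/(Z₁+Z₂), |Z| = 1060 Ω, ∠Z = 13.4°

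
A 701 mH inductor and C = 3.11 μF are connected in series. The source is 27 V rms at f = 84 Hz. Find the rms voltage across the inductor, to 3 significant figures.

41.8 V

ω = 2πf = 527.8 rad/s
X_L = ωL = 370 Ω
X_C = 1/(ωC) = 609 Ω
Net reactance X = X_L − X_C = -239 Ω
Z = − j239 Ω
|Z| = √(0² + 239²) = 239 Ω
I = V/|Z| = 113 mA
V_L = I·|Z_L| = 0.113 × 370 = 41.8 V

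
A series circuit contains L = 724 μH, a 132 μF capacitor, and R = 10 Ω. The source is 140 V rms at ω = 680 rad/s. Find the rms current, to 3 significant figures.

9.58 A

X_L = ωL = 0.492 Ω
X_C = 1/(ωC) = 11.1 Ω
Net reactance X = X_L − X_C = -10.6 Ω
Z = 10.0 − j10.6 Ω
|Z| = √(10.0² + 10.6²) = 14.6 Ω
I = V/|Z| = 140/14.6 = 9.58 A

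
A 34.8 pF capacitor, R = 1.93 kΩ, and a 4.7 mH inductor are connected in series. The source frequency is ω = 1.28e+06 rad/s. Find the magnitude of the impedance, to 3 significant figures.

16500 Ω

X_L = ωL = 6020 Ω
X_C = 1/(ωC) = 22400 Ω
Net reactance X = X_L − X_C = -16400 Ω
Z = 1930 − j16400 Ω
|Z| = √(1930² + 16400²) = 16500 Ω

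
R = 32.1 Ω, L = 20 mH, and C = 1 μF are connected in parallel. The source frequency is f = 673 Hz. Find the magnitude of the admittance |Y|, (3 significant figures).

ω = 2πf = 4229 rad/s
X_L = ωL = 84.6 Ω
X_C = 1/(ωC) = 236 Ω
Parallel: admittances add. Y = 1/R + 1/(jωL) + jωC
Y = (0.0312 − j0.00760) S
|Y| = 0.0321 S → |Z| = 1/|Y| = 31.2 Ω, ∠Z = −∠Y = 13.7°

32.1 mS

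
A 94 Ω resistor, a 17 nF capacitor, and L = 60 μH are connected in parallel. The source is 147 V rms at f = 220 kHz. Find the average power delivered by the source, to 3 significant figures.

230 W

ω = 2πf = 1.382e+06 rad/s
X_L = ωL = 82.9 Ω
X_C = 1/(ωC) = 42.6 Ω
Parallel: admittances add. Y = 1/R + 1/(jωL) + jωC
Y = (0.0106 + j0.0114) S
|Y| = 0.0156 S → |Z| = 1/|Y| = 64.0 Ω, ∠Z = −∠Y = -47.1°
I = V/|Z| = 2.30 A
P = VI cos φ = 147 × 2.30 × cos(-47.1°) = 230 W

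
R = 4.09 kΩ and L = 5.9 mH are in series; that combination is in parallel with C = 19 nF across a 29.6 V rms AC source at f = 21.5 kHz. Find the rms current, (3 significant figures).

74.9 mA

ω = 2πf = 135100 rad/s
X_L = ωL = 797 Ω
X_C = 1/(ωC) = 390 Ω
Branch 1 (R+jX_L): Z₁ = 4090 + j797 Ω, |Z₁| = 4170 Ω
Branch 2 (−jX_C): Z₂ = −j390 Ω
Parallel: Z = Z₁Z₂/(Z₁+Z₂), |Z| = 395 Ω, ∠Z = -84.7°
I = V/|Z| = 29.6/395 = 74.9 mA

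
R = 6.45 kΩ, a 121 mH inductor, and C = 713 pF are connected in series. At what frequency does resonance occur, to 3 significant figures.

ω₀ = 1/√(LC) = 1/√(0.121 × 7.13e-10) = 107700 rad/s
f₀ = ω₀/(2π) = 17.1 kHz

17.1 kHz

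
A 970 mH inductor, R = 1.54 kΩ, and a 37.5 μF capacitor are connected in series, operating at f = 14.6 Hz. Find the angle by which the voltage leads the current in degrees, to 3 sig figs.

ω = 2πf = 91.73 rad/s
X_L = ωL = 89.0 Ω
X_C = 1/(ωC) = 291 Ω
Net reactance X = X_L − X_C = -202 Ω
Z = 1540 − j202 Ω
|Z| = √(1540² + 202²) = 1550 Ω
∠Z = arctan(-202/1540) = -7.46°

-7.46°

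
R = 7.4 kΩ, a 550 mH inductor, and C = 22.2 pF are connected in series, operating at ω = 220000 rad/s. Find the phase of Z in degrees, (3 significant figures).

X_L = ωL = 121000 Ω
X_C = 1/(ωC) = 205000 Ω
Net reactance X = X_L − X_C = -83800 Ω
Z = 7400 − j83800 Ω
|Z| = √(7400² + 83800²) = 84100 Ω
∠Z = arctan(-83800/7400) = -85.0°

-85.0°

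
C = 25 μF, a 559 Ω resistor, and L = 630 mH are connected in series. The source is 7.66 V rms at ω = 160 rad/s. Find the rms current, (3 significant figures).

X_L = ωL = 101 Ω
X_C = 1/(ωC) = 250 Ω
Net reactance X = X_L − X_C = -149 Ω
Z = 559 − j149 Ω
|Z| = √(559² + 149²) = 579 Ω
I = V/|Z| = 7.66/579 = 13.2 mA

13.2 mA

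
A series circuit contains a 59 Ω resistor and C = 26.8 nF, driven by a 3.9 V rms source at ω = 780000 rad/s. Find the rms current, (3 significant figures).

51.3 mA

X_C = 1/(ωC) = 47.8 Ω
Z = 59.0 − j47.8 Ω
|Z| = √(59.0² + 47.8²) = 76.0 Ω
I = V/|Z| = 3.9/76.0 = 51.3 mA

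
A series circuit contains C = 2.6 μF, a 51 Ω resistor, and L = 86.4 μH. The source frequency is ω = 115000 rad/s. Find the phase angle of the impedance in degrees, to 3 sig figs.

7.36°

X_L = ωL = 9.94 Ω
X_C = 1/(ωC) = 3.34 Ω
Net reactance X = X_L − X_C = 6.59 Ω
Z = 51.0 + j6.59 Ω
|Z| = √(51.0² + 6.59²) = 51.4 Ω
∠Z = arctan(6.59/51.0) = 7.36°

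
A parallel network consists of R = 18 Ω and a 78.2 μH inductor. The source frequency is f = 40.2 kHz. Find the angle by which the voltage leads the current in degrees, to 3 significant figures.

42.3°

ω = 2πf = 252600 rad/s
X_L = ωL = 19.8 Ω
Parallel: admittances add. Y = 1/R + 1/(jωL)
Y = (0.0556 − j0.0506) S
|Y| = 0.0752 S → |Z| = 1/|Y| = 13.3 Ω, ∠Z = −∠Y = 42.3°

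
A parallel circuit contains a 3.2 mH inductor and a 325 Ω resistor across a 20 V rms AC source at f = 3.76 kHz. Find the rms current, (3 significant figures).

272 mA

ω = 2πf = 23620 rad/s
X_L = ωL = 75.6 Ω
Parallel: admittances add. Y = 1/R + 1/(jωL)
Y = (0.00308 − j0.0132) S
|Y| = 0.0136 S → |Z| = 1/|Y| = 73.6 Ω, ∠Z = −∠Y = 76.9°
I = V/|Z| = 20/73.6 = 272 mA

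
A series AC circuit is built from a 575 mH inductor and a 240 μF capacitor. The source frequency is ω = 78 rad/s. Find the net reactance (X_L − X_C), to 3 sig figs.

-8.57 Ω

X_L = ωL = 44.8 Ω
X_C = 1/(ωC) = 53.4 Ω
X = 44.8 − 53.4 = -8.57 Ω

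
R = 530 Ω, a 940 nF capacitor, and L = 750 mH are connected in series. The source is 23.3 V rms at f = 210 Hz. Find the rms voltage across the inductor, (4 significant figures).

41.11 V

ω = 2πf = 1319 rad/s
X_L = ωL = 989.6 Ω
X_C = 1/(ωC) = 806.3 Ω
Net reactance X = X_L − X_C = 183.3 Ω
Z = 530.0 + j183.3 Ω
|Z| = √(530.0² + 183.3²) = 560.8 Ω
I = V/|Z| = 41.55 mA
V_L = I·|Z_L| = 0.04155 × 989.6 = 41.11 V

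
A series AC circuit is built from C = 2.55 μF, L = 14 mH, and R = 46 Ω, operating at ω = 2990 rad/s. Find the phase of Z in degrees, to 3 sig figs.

-62.7°

X_L = ωL = 41.9 Ω
X_C = 1/(ωC) = 131 Ω
Net reactance X = X_L − X_C = -89.3 Ω
Z = 46.0 − j89.3 Ω
|Z| = √(46.0² + 89.3²) = 100 Ω
∠Z = arctan(-89.3/46.0) = -62.7°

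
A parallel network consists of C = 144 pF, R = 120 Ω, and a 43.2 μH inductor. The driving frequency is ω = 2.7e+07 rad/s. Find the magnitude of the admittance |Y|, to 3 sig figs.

X_L = ωL = 1170 Ω
X_C = 1/(ωC) = 257 Ω
Parallel: admittances add. Y = 1/R + 1/(jωL) + jωC
Y = (0.00833 + j0.00303) S
|Y| = 0.00887 S → |Z| = 1/|Y| = 113 Ω, ∠Z = −∠Y = -20.0°

8.87 mS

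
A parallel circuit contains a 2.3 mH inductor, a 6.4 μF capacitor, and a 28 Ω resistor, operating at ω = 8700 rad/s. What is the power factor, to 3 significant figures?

X_L = ωL = 20.0 Ω
X_C = 1/(ωC) = 18.0 Ω
Parallel: admittances add. Y = 1/R + 1/(jωL) + jωC
Y = (0.0357 + j0.00570) S
|Y| = 0.0362 S → |Z| = 1/|Y| = 27.6 Ω, ∠Z = −∠Y = -9.08°
cos φ = cos(-9.08°) = 0.987

0.987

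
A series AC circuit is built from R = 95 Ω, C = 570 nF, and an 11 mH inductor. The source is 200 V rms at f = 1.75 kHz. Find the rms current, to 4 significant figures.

1.950 A

ω = 2πf = 11000 rad/s
X_L = ωL = 121.0 Ω
X_C = 1/(ωC) = 159.6 Ω
Net reactance X = X_L − X_C = -38.60 Ω
Z = 95.00 − j38.60 Ω
|Z| = √(95.00² + 38.60²) = 102.5 Ω
I = V/|Z| = 200/102.5 = 1.950 A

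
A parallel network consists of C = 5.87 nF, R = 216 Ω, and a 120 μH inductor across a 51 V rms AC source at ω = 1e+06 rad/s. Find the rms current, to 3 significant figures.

267 mA

X_L = ωL = 120 Ω
X_C = 1/(ωC) = 170 Ω
Parallel: admittances add. Y = 1/R + 1/(jωL) + jωC
Y = (0.00463 − j0.00246) S
|Y| = 0.00524 S → |Z| = 1/|Y| = 191 Ω, ∠Z = −∠Y = 28.0°
I = V/|Z| = 51/191 = 267 mA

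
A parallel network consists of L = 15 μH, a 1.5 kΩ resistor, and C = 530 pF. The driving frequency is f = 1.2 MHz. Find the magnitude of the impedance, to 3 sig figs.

ω = 2πf = 7.54e+06 rad/s
X_L = ωL = 113 Ω
X_C = 1/(ωC) = 250 Ω
Parallel: admittances add. Y = 1/R + 1/(jωL) + jωC
Y = (0.000667 − j0.00485) S
|Y| = 0.00489 S → |Z| = 1/|Y| = 204 Ω, ∠Z = −∠Y = 82.2°

204 Ω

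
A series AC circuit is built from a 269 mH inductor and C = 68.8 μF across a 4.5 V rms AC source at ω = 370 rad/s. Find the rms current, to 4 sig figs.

X_L = ωL = 99.53 Ω
X_C = 1/(ωC) = 39.28 Ω
Net reactance X = X_L − X_C = 60.25 Ω
Z = j60.25 Ω
|Z| = √(0² + 60.25²) = 60.25 Ω
I = V/|Z| = 4.5/60.25 = 74.69 mA

74.69 mA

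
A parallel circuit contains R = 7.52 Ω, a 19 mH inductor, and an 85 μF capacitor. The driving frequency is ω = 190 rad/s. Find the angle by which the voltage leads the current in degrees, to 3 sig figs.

X_L = ωL = 3.61 Ω
X_C = 1/(ωC) = 61.9 Ω
Parallel: admittances add. Y = 1/R + 1/(jωL) + jωC
Y = (0.133 − j0.261) S
|Y| = 0.293 S → |Z| = 1/|Y| = 3.42 Ω, ∠Z = −∠Y = 63.0°

63.0°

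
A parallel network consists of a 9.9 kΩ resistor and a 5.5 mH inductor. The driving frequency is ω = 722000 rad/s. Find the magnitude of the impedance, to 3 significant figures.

3690 Ω

X_L = ωL = 3970 Ω
Parallel: admittances add. Y = 1/R + 1/(jωL)
Y = (0.000101 − j0.000252) S
|Y| = 0.000271 S → |Z| = 1/|Y| = 3690 Ω, ∠Z = −∠Y = 68.1°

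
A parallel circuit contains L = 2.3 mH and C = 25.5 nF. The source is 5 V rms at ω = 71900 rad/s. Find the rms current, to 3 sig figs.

21.1 mA

X_L = ωL = 165 Ω
X_C = 1/(ωC) = 545 Ω
Parallel: admittances add. Y = 1/(jωL) + jωC
Y = (0 − j0.00421) S
|Y| = 0.00421 S → |Z| = 1/|Y| = 237 Ω, ∠Z = −∠Y = 90.0°
I = V/|Z| = 5/237 = 21.1 mA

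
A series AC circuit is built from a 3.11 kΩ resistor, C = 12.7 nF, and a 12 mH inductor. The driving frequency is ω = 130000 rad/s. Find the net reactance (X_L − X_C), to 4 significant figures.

954.3 Ω

X_L = ωL = 1560 Ω
X_C = 1/(ωC) = 605.7 Ω
X = 1560 − 605.7 = 954.3 Ω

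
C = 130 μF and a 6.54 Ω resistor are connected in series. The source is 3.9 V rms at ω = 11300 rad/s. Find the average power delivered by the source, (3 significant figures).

X_C = 1/(ωC) = 0.681 Ω
Z = 6.54 − j0.681 Ω
|Z| = √(6.54² + 0.681²) = 6.58 Ω
∠Z = arctan(-0.681/6.54) = -5.94°
I = V/|Z| = 593 mA
P = VI cos φ = 3.9 × 0.593 × cos(-5.94°) = 2.30 W

2.30 W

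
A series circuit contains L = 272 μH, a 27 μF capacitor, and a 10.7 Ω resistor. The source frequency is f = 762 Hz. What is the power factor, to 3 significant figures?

ω = 2πf = 4788 rad/s
X_L = ωL = 1.30 Ω
X_C = 1/(ωC) = 7.74 Ω
Net reactance X = X_L − X_C = -6.43 Ω
Z = 10.7 − j6.43 Ω
|Z| = √(10.7² + 6.43²) = 12.5 Ω
∠Z = arctan(-6.43/10.7) = -31.0°
cos φ = cos(-31.0°) = 0.857

0.857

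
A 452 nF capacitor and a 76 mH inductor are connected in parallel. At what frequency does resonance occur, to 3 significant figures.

ω₀ = 1/√(LC) = 1/√(0.076 × 4.52e-07) = 5395 rad/s
f₀ = ω₀/(2π) = 859 Hz

859 Hz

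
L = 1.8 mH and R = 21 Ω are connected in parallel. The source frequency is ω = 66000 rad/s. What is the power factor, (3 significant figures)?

0.985

X_L = ωL = 119 Ω
Parallel: admittances add. Y = 1/R + 1/(jωL)
Y = (0.0476 − j0.00842) S
|Y| = 0.0484 S → |Z| = 1/|Y| = 20.7 Ω, ∠Z = −∠Y = 10.0°
cos φ = cos(10.0°) = 0.985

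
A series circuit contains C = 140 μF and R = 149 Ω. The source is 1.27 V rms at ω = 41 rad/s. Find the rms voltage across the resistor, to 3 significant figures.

0.825 V

X_C = 1/(ωC) = 174 Ω
Z = 149 − j174 Ω
|Z| = √(149² + 174²) = 229 Ω
I = V/|Z| = 5.54 mA
V_R = I·|Z_R| = 0.00554 × 149 = 0.825 V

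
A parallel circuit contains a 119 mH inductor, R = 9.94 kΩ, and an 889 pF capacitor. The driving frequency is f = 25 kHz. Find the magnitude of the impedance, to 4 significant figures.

7550 Ω

ω = 2πf = 157100 rad/s
X_L = ωL = 18690 Ω
X_C = 1/(ωC) = 7161 Ω
Parallel: admittances add. Y = 1/R + 1/(jωL) + jωC
Y = (0.0001006 + j8.615e-05) S
|Y| = 0.0001324 S → |Z| = 1/|Y| = 7550 Ω, ∠Z = −∠Y = -40.57°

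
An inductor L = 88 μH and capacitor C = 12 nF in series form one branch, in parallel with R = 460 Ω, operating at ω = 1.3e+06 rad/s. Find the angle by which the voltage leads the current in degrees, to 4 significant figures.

83.76°

X_L = ωL = 114.4 Ω
X_C = 1/(ωC) = 64.10 Ω
Branch 1: Z₁ = R = 460.0 Ω
Branch 2 (series LC): Z₂ = j(X_L − X_C) = j50.30 Ω
Parallel: Z = Z₁Z₂/(Z₁+Z₂), |Z| = 50.00 Ω, ∠Z = 83.76°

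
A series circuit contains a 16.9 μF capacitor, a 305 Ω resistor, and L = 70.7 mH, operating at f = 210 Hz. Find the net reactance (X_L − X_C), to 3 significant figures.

48.4 Ω

ω = 2πf = 1319 rad/s
X_L = ωL = 93.3 Ω
X_C = 1/(ωC) = 44.8 Ω
X = 93.3 − 44.8 = 48.4 Ω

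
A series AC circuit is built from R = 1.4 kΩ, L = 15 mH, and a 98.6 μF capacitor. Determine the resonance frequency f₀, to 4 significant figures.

130.9 Hz

ω₀ = 1/√(LC) = 1/√(0.015 × 9.86e-05) = 822.3 rad/s
f₀ = ω₀/(2π) = 130.9 Hz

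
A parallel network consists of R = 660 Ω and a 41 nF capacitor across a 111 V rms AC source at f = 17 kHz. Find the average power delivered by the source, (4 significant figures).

18.67 W

ω = 2πf = 106800 rad/s
X_C = 1/(ωC) = 228.3 Ω
Parallel: admittances add. Y = 1/R + jωC
Y = (0.001515 + j0.004379) S
|Y| = 0.004634 S → |Z| = 1/|Y| = 215.8 Ω, ∠Z = −∠Y = -70.92°
I = V/|Z| = 514.4 mA
P = VI cos φ = 111 × 0.5144 × cos(-70.92°) = 18.67 W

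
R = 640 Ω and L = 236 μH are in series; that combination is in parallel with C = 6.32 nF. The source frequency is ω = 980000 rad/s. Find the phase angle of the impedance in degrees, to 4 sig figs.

-76.36°

X_L = ωL = 231.3 Ω
X_C = 1/(ωC) = 161.5 Ω
Branch 1 (R+jX_L): Z₁ = 640.0 + j231.3 Ω, |Z₁| = 680.5 Ω
Branch 2 (−jX_C): Z₂ = −j161.5 Ω
Parallel: Z = Z₁Z₂/(Z₁+Z₂), |Z| = 170.7 Ω, ∠Z = -76.36°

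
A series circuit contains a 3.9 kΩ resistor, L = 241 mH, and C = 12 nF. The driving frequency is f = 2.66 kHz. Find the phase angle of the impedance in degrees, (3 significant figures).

-13.8°

ω = 2πf = 16710 rad/s
X_L = ωL = 4030 Ω
X_C = 1/(ωC) = 4990 Ω
Net reactance X = X_L − X_C = -958 Ω
Z = 3900 − j958 Ω
|Z| = √(3900² + 958²) = 4020 Ω
∠Z = arctan(-958/3900) = -13.8°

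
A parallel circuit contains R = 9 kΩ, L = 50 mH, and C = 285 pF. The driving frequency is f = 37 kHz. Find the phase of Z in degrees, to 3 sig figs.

ω = 2πf = 232500 rad/s
X_L = ωL = 11600 Ω
X_C = 1/(ωC) = 15100 Ω
Parallel: admittances add. Y = 1/R + 1/(jωL) + jωC
Y = (0.000111 − j1.98e-05) S
|Y| = 0.000113 S → |Z| = 1/|Y| = 8860 Ω, ∠Z = −∠Y = 10.1°

10.1°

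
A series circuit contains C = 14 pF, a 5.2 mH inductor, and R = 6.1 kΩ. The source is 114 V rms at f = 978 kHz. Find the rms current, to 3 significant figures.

5.37 mA

ω = 2πf = 6.145e+06 rad/s
X_L = ωL = 32000 Ω
X_C = 1/(ωC) = 11600 Ω
Net reactance X = X_L − X_C = 20300 Ω
Z = 6100 + j20300 Ω
|Z| = √(6100² + 20300²) = 21200 Ω
I = V/|Z| = 114/21200 = 5.37 mA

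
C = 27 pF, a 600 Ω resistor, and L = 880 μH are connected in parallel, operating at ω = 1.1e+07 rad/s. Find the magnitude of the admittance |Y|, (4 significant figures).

1.678 mS

X_L = ωL = 9680 Ω
X_C = 1/(ωC) = 3367 Ω
Parallel: admittances add. Y = 1/R + 1/(jωL) + jωC
Y = (0.001667 + j0.0001937) S
|Y| = 0.001678 S → |Z| = 1/|Y| = 596.0 Ω, ∠Z = −∠Y = -6.629°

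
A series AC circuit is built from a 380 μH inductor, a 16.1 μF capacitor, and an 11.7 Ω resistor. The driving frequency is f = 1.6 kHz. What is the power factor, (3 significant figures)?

ω = 2πf = 10050 rad/s
X_L = ωL = 3.82 Ω
X_C = 1/(ωC) = 6.18 Ω
Net reactance X = X_L − X_C = -2.36 Ω
Z = 11.7 − j2.36 Ω
|Z| = √(11.7² + 2.36²) = 11.9 Ω
∠Z = arctan(-2.36/11.7) = -11.4°
cos φ = cos(-11.4°) = 0.980

0.980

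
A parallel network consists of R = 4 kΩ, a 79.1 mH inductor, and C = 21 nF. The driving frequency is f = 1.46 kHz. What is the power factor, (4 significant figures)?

ω = 2πf = 9173 rad/s
X_L = ωL = 725.6 Ω
X_C = 1/(ωC) = 5191 Ω
Parallel: admittances add. Y = 1/R + 1/(jωL) + jωC
Y = (0.0002500 − j0.001185) S
|Y| = 0.001212 S → |Z| = 1/|Y| = 825.4 Ω, ∠Z = −∠Y = 78.09°
cos φ = cos(78.09°) = 0.2063

0.2063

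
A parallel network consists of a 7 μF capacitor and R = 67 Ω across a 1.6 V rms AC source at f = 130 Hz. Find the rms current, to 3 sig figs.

ω = 2πf = 816.8 rad/s
X_C = 1/(ωC) = 175 Ω
Parallel: admittances add. Y = 1/R + jωC
Y = (0.0149 + j0.00572) S
|Y| = 0.0160 S → |Z| = 1/|Y| = 62.6 Ω, ∠Z = −∠Y = -21.0°
I = V/|Z| = 1.6/62.6 = 25.6 mA

25.6 mA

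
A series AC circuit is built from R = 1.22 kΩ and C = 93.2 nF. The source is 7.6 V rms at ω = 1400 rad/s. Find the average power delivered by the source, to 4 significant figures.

1.170 mW

X_C = 1/(ωC) = 7664 Ω
Z = 1220 − j7664 Ω
|Z| = √(1220² + 7664²) = 7761 Ω
∠Z = arctan(-7664/1220) = -80.96°
I = V/|Z| = 979.3 μA
P = VI cos φ = 7.6 × 0.0009793 × cos(-80.96°) = 1.170 mW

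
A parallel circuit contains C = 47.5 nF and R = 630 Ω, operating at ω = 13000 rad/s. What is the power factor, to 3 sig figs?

X_C = 1/(ωC) = 1620 Ω
Parallel: admittances add. Y = 1/R + jωC
Y = (0.00159 + j0.000617) S
|Y| = 0.00170 S → |Z| = 1/|Y| = 587 Ω, ∠Z = −∠Y = -21.3°
cos φ = cos(-21.3°) = 0.932

0.932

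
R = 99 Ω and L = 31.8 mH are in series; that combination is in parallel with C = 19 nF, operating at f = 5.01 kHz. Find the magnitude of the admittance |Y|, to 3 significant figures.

403 μS

ω = 2πf = 31480 rad/s
X_L = ωL = 1000 Ω
X_C = 1/(ωC) = 1670 Ω
Branch 1 (R+jX_L): Z₁ = 99.0 + j1000 Ω, |Z₁| = 1010 Ω
Branch 2 (−jX_C): Z₂ = −j1670 Ω
Parallel: Z = Z₁Z₂/(Z₁+Z₂), |Z| = 2480 Ω, ∠Z = 76.0°
|Y| = 1/|Z| = 403 μS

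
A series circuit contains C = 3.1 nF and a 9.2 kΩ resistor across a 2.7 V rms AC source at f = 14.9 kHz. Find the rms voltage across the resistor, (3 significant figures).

ω = 2πf = 93620 rad/s
X_C = 1/(ωC) = 3450 Ω
Z = 9200 − j3450 Ω
|Z| = √(9200² + 3450²) = 9820 Ω
I = V/|Z| = 275 μA
V_R = I·|Z_R| = 0.000275 × 9200 = 2.53 V

2.53 V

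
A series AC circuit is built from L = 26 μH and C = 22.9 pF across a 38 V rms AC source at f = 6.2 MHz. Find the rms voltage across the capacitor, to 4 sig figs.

394.0 V

ω = 2πf = 3.896e+07 rad/s
X_L = ωL = 1013 Ω
X_C = 1/(ωC) = 1121 Ω
Net reactance X = X_L − X_C = -108.1 Ω
Z = − j108.1 Ω
|Z| = √(0² + 108.1²) = 108.1 Ω
I = V/|Z| = 351.5 mA
V_C = I·|Z_C| = 0.3515 × 1121 = 394.0 V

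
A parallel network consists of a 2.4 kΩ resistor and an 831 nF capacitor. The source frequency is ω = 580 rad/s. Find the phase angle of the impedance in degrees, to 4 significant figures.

-49.16°

X_C = 1/(ωC) = 2075 Ω
Parallel: admittances add. Y = 1/R + jωC
Y = (0.0004167 + j0.0004820) S
|Y| = 0.0006371 S → |Z| = 1/|Y| = 1570 Ω, ∠Z = −∠Y = -49.16°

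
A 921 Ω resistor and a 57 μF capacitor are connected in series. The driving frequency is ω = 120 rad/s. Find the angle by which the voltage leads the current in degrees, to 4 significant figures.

-9.020°

X_C = 1/(ωC) = 146.2 Ω
Z = 921.0 − j146.2 Ω
|Z| = √(921.0² + 146.2²) = 932.5 Ω
∠Z = arctan(-146.2/921.0) = -9.020°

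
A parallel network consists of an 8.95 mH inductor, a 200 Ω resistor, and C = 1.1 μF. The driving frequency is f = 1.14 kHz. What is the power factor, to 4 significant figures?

0.5436

ω = 2πf = 7163 rad/s
X_L = ωL = 64.11 Ω
X_C = 1/(ωC) = 126.9 Ω
Parallel: admittances add. Y = 1/R + 1/(jωL) + jωC
Y = (0.005000 − j0.007720) S
|Y| = 0.009198 S → |Z| = 1/|Y| = 108.7 Ω, ∠Z = −∠Y = 57.07°
cos φ = cos(57.07°) = 0.5436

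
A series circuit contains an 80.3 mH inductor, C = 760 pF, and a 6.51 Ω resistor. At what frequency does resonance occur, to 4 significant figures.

ω₀ = 1/√(LC) = 1/√(0.0803 × 7.6e-10) = 128000 rad/s
f₀ = ω₀/(2π) = 20.37 kHz

20.37 kHz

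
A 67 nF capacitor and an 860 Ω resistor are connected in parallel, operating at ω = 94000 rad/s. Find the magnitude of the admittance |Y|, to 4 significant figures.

X_C = 1/(ωC) = 158.8 Ω
Parallel: admittances add. Y = 1/R + jωC
Y = (0.001163 + j0.006298) S
|Y| = 0.006404 S → |Z| = 1/|Y| = 156.1 Ω, ∠Z = −∠Y = -79.54°

6.404 mS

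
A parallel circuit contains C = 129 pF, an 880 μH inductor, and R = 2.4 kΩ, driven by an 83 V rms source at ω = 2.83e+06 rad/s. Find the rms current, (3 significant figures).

34.7 mA

X_L = ωL = 2490 Ω
X_C = 1/(ωC) = 2740 Ω
Parallel: admittances add. Y = 1/R + 1/(jωL) + jωC
Y = (0.000417 − j3.65e-05) S
|Y| = 0.000418 S → |Z| = 1/|Y| = 2390 Ω, ∠Z = −∠Y = 5.00°
I = V/|Z| = 83/2390 = 34.7 mA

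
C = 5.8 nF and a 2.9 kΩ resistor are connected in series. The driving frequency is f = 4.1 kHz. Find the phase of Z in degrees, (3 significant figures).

-66.6°

ω = 2πf = 25760 rad/s
X_C = 1/(ωC) = 6690 Ω
Z = 2900 − j6690 Ω
|Z| = √(2900² + 6690²) = 7290 Ω
∠Z = arctan(-6690/2900) = -66.6°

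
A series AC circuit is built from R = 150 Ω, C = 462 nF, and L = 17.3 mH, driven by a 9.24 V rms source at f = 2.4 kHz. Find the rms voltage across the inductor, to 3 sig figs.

ω = 2πf = 15080 rad/s
X_L = ωL = 261 Ω
X_C = 1/(ωC) = 144 Ω
Net reactance X = X_L − X_C = 117 Ω
Z = 150 + j117 Ω
|Z| = √(150² + 117²) = 190 Ω
I = V/|Z| = 48.5 mA
V_L = I·|Z_L| = 0.0485 × 261 = 12.7 V

12.7 V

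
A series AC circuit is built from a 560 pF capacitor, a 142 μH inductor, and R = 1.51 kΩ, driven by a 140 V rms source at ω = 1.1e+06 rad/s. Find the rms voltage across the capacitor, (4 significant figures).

107.9 V

X_L = ωL = 156.2 Ω
X_C = 1/(ωC) = 1623 Ω
Net reactance X = X_L − X_C = -1467 Ω
Z = 1510 − j1467 Ω
|Z| = √(1510² + 1467²) = 2105 Ω
I = V/|Z| = 66.50 mA
V_C = I·|Z_C| = 0.06650 × 1623 = 107.9 V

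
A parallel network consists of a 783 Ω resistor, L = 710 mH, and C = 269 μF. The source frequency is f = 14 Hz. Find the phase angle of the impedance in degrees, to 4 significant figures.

-80.52°

ω = 2πf = 87.96 rad/s
X_L = ωL = 62.45 Ω
X_C = 1/(ωC) = 42.26 Ω
Parallel: admittances add. Y = 1/R + 1/(jωL) + jωC
Y = (0.001277 + j0.007651) S
|Y| = 0.007757 S → |Z| = 1/|Y| = 128.9 Ω, ∠Z = −∠Y = -80.52°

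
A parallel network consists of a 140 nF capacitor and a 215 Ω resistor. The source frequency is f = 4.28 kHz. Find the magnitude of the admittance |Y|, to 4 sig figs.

5.984 mS

ω = 2πf = 26890 rad/s
X_C = 1/(ωC) = 265.6 Ω
Parallel: admittances add. Y = 1/R + jωC
Y = (0.004651 + j0.003765) S
|Y| = 0.005984 S → |Z| = 1/|Y| = 167.1 Ω, ∠Z = −∠Y = -38.99°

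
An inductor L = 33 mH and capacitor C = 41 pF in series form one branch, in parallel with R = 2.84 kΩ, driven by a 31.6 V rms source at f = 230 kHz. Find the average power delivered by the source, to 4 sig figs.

351.6 mW

ω = 2πf = 1.445e+06 rad/s
X_L = ωL = 47690 Ω
X_C = 1/(ωC) = 16880 Ω
Branch 1: Z₁ = R = 2840 Ω
Branch 2 (series LC): Z₂ = j(X_L − X_C) = j30810 Ω
Parallel: Z = Z₁Z₂/(Z₁+Z₂), |Z| = 2828 Ω, ∠Z = 5.266°
I = V/|Z| = 11.17 mA
P = VI cos φ = 31.6 × 0.01117 × cos(5.266°) = 351.6 mW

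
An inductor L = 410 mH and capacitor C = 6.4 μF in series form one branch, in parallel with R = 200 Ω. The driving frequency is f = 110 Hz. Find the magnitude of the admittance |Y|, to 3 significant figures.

ω = 2πf = 691.2 rad/s
X_L = ωL = 283 Ω
X_C = 1/(ωC) = 226 Ω
Branch 1: Z₁ = R = 200 Ω
Branch 2 (series LC): Z₂ = j(X_L − X_C) = j57.3 Ω
Parallel: Z = Z₁Z₂/(Z₁+Z₂), |Z| = 55.1 Ω, ∠Z = 74.0°
|Y| = 1/|Z| = 18.2 mS

18.2 mS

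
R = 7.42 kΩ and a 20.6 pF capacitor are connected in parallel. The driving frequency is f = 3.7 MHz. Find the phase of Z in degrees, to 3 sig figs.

-74.3°

ω = 2πf = 2.325e+07 rad/s
X_C = 1/(ωC) = 2090 Ω
Parallel: admittances add. Y = 1/R + jωC
Y = (0.000135 + j0.000479) S
|Y| = 0.000498 S → |Z| = 1/|Y| = 2010 Ω, ∠Z = −∠Y = -74.3°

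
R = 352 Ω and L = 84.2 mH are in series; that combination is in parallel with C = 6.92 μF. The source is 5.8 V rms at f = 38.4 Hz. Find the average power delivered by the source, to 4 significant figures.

95.25 mW

ω = 2πf = 241.3 rad/s
X_L = ωL = 20.32 Ω
X_C = 1/(ωC) = 598.9 Ω
Branch 1 (R+jX_L): Z₁ = 352.0 + j20.32 Ω, |Z₁| = 352.6 Ω
Branch 2 (−jX_C): Z₂ = −j598.9 Ω
Parallel: Z = Z₁Z₂/(Z₁+Z₂), |Z| = 311.8 Ω, ∠Z = -28.01°
I = V/|Z| = 18.60 mA
P = VI cos φ = 5.8 × 0.01860 × cos(-28.01°) = 95.25 mW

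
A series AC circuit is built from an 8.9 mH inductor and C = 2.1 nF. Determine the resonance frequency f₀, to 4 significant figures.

ω₀ = 1/√(LC) = 1/√(0.0089 × 2.1e-09) = 231300 rad/s
f₀ = ω₀/(2π) = 36.81 kHz

36.81 kHz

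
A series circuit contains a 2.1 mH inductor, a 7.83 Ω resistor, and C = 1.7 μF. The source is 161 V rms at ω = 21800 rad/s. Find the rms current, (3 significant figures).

X_L = ωL = 45.8 Ω
X_C = 1/(ωC) = 27.0 Ω
Net reactance X = X_L − X_C = 18.8 Ω
Z = 7.83 + j18.8 Ω
|Z| = √(7.83² + 18.8²) = 20.4 Ω
I = V/|Z| = 161/20.4 = 7.91 A

7.91 A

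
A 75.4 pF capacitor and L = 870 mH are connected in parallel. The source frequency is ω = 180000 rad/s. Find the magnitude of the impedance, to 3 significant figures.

139000 Ω

X_L = ωL = 157000 Ω
X_C = 1/(ωC) = 73700 Ω
Parallel: admittances add. Y = 1/(jωL) + jωC
Y = (0 + j7.19e-06) S
|Y| = 7.19e-06 S → |Z| = 1/|Y| = 139000 Ω, ∠Z = −∠Y = -90.0°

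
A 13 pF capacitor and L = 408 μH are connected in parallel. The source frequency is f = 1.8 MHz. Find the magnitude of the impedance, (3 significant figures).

ω = 2πf = 1.131e+07 rad/s
X_L = ωL = 4610 Ω
X_C = 1/(ωC) = 6800 Ω
Parallel: admittances add. Y = 1/(jωL) + jωC
Y = (0 − j6.97e-05) S
|Y| = 6.97e-05 S → |Z| = 1/|Y| = 14300 Ω, ∠Z = −∠Y = 90.0°

14300 Ω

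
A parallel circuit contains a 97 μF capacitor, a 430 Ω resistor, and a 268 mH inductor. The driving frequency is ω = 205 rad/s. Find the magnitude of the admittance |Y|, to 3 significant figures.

2.87 mS

X_L = ωL = 54.9 Ω
X_C = 1/(ωC) = 50.3 Ω
Parallel: admittances add. Y = 1/R + 1/(jωL) + jωC
Y = (0.00233 + j0.00168) S
|Y| = 0.00287 S → |Z| = 1/|Y| = 348 Ω, ∠Z = −∠Y = -35.9°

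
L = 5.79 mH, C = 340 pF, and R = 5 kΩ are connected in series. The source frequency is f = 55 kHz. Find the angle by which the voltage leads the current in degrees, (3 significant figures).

-52.5°

ω = 2πf = 345600 rad/s
X_L = ωL = 2000 Ω
X_C = 1/(ωC) = 8510 Ω
Net reactance X = X_L − X_C = -6510 Ω
Z = 5000 − j6510 Ω
|Z| = √(5000² + 6510²) = 8210 Ω
∠Z = arctan(-6510/5000) = -52.5°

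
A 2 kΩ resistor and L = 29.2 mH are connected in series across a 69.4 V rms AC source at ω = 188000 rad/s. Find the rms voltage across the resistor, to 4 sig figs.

X_L = ωL = 5490 Ω
Z = 2000 + j5490 Ω
|Z| = √(2000² + 5490²) = 5843 Ω
I = V/|Z| = 11.88 mA
V_R = I·|Z_R| = 0.01188 × 2000 = 23.76 V

23.76 V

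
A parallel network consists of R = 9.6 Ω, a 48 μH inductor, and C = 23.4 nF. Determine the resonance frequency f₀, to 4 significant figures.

150.2 kHz

ω₀ = 1/√(LC) = 1/√(4.8e-05 × 2.34e-08) = 943600 rad/s
f₀ = ω₀/(2π) = 150.2 kHz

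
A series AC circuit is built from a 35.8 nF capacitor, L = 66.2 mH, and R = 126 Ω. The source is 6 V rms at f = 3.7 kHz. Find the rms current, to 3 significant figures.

ω = 2πf = 23250 rad/s
X_L = ωL = 1540 Ω
X_C = 1/(ωC) = 1200 Ω
Net reactance X = X_L − X_C = 337 Ω
Z = 126 + j337 Ω
|Z| = √(126² + 337²) = 360 Ω
I = V/|Z| = 6/360 = 16.7 mA

16.7 mA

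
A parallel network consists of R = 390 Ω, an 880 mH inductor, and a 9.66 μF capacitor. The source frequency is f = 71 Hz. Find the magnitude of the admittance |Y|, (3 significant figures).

3.11 mS

ω = 2πf = 446.1 rad/s
X_L = ωL = 393 Ω
X_C = 1/(ωC) = 232 Ω
Parallel: admittances add. Y = 1/R + 1/(jωL) + jωC
Y = (0.00256 + j0.00176) S
|Y| = 0.00311 S → |Z| = 1/|Y| = 321 Ω, ∠Z = −∠Y = -34.5°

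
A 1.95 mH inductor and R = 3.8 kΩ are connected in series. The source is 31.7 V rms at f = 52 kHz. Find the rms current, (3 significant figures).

8.23 mA

ω = 2πf = 326700 rad/s
X_L = ωL = 637 Ω
Z = 3800 + j637 Ω
|Z| = √(3800² + 637²) = 3850 Ω
I = V/|Z| = 31.7/3850 = 8.23 mA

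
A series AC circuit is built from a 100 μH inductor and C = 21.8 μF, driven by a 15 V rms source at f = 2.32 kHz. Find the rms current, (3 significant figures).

ω = 2πf = 14580 rad/s
X_L = ωL = 1.46 Ω
X_C = 1/(ωC) = 3.15 Ω
Net reactance X = X_L − X_C = -1.69 Ω
Z = − j1.69 Ω
|Z| = √(0² + 1.69²) = 1.69 Ω
I = V/|Z| = 15/1.69 = 8.88 A

8.88 A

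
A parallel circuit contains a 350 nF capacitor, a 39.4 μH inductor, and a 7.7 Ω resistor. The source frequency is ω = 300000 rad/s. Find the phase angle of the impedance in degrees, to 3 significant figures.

X_L = ωL = 11.8 Ω
X_C = 1/(ωC) = 9.52 Ω
Parallel: admittances add. Y = 1/R + 1/(jωL) + jωC
Y = (0.130 + j0.0204) S
|Y| = 0.131 S → |Z| = 1/|Y| = 7.61 Ω, ∠Z = −∠Y = -8.93°

-8.93°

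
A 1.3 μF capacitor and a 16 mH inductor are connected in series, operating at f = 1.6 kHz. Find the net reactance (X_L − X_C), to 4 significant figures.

ω = 2πf = 10050 rad/s
X_L = ωL = 160.8 Ω
X_C = 1/(ωC) = 76.52 Ω
X = 160.8 − 76.52 = 84.33 Ω

84.33 Ω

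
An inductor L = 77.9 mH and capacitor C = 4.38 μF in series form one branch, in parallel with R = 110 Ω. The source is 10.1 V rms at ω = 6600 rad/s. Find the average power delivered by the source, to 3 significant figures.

927 mW

X_L = ωL = 514 Ω
X_C = 1/(ωC) = 34.6 Ω
Branch 1: Z₁ = R = 110 Ω
Branch 2 (series LC): Z₂ = j(X_L − X_C) = j480 Ω
Parallel: Z = Z₁Z₂/(Z₁+Z₂), |Z| = 107 Ω, ∠Z = 12.9°
I = V/|Z| = 94.2 mA
P = VI cos φ = 10.1 × 0.0942 × cos(12.9°) = 927 mW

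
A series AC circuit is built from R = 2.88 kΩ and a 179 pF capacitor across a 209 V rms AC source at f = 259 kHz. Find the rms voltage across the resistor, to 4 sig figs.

134.3 V

ω = 2πf = 1.627e+06 rad/s
X_C = 1/(ωC) = 3433 Ω
Z = 2880 − j3433 Ω
|Z| = √(2880² + 3433²) = 4481 Ω
I = V/|Z| = 46.64 mA
V_R = I·|Z_R| = 0.04664 × 2880 = 134.3 V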